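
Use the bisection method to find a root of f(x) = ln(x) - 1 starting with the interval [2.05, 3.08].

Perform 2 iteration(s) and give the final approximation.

f(x) = ln(x) - 1
Initial interval: [2.05, 3.08]

Iteration 1:
  c_1 = (2.050000 + 3.080000)/2 = 2.565000
  f(c_1) = f(2.565000) = -0.058042
  f(a) × f(c) ≥ 0, new interval: [2.565000, 3.080000]
Iteration 2:
  c_2 = (2.565000 + 3.080000)/2 = 2.822500
  f(c_2) = f(2.822500) = 0.037623
  f(a) × f(c) < 0, new interval: [2.565000, 2.822500]

After 2 iteration(s), the approximation is c_2 = 2.822500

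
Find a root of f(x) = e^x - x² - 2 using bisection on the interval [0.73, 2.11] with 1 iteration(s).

f(x) = e^x - x² - 2
Initial interval: [0.73, 2.11]

Iteration 1:
  c_1 = (0.730000 + 2.110000)/2 = 1.420000
  f(c_1) = f(1.420000) = 0.120720
  f(a) × f(c) < 0, new interval: [0.730000, 1.420000]

After 1 iteration(s), the approximation is c_1 = 1.420000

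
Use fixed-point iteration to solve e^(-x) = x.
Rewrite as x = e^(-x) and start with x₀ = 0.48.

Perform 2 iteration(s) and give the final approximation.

Equation: e^(-x) = x
Fixed-point form: x = e^(-x)
x₀ = 0.48

x_1 = g(0.480000) = 0.618783
x_2 = g(0.618783) = 0.538599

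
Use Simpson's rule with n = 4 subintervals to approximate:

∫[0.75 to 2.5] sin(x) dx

f(x) = sin(x)
a = 0.75, b = 2.5, n = 4
h = (b - a)/n = 0.437500

Simpson's rule: (h/3)[f(x₀) + 4f(x₁) + 2f(x₂) + ... + f(xₙ)]

x_0 = 0.7500, f(x_0) = 0.681639, coefficient = 1
x_1 = 1.1875, f(x_1) = 0.927437, coefficient = 4
x_2 = 1.6250, f(x_2) = 0.998531, coefficient = 2
x_3 = 2.0625, f(x_3) = 0.881530, coefficient = 4
x_4 = 2.5000, f(x_4) = 0.598472, coefficient = 1

I ≈ (0.437500/3) × 10.513040 = 1.533152
Exact value: 1.532832
Error: 0.000319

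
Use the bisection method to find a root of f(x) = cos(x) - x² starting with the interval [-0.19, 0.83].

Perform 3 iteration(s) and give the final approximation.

f(x) = cos(x) - x²
Initial interval: [-0.19, 0.83]

Iteration 1:
  c_1 = (-0.190000 + 0.830000)/2 = 0.320000
  f(c_1) = f(0.320000) = 0.846835
  f(a) × f(c) ≥ 0, new interval: [0.320000, 0.830000]
Iteration 2:
  c_2 = (0.320000 + 0.830000)/2 = 0.575000
  f(c_2) = f(0.575000) = 0.508567
  f(a) × f(c) ≥ 0, new interval: [0.575000, 0.830000]
Iteration 3:
  c_3 = (0.575000 + 0.830000)/2 = 0.702500
  f(c_3) = f(0.702500) = 0.269723
  f(a) × f(c) ≥ 0, new interval: [0.702500, 0.830000]

After 3 iteration(s), the approximation is c_3 = 0.702500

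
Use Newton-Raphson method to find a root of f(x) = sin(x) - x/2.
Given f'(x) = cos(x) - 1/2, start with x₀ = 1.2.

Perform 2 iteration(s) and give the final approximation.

f(x) = sin(x) - x/2
f'(x) = cos(x) - 1/2
x₀ = 1.2

Newton-Raphson formula: x_{n+1} = x_n - f(x_n)/f'(x_n)

Iteration 1:
  f(1.200000) = 0.332039
  f'(1.200000) = -0.137642
  x_1 = 1.200000 - 0.332039/(-0.137642) = 3.612334
Iteration 2:
  f(3.612334) = -2.259714
  f'(3.612334) = -1.391232
  x_2 = 3.612334 - (-2.259714)/(-1.391232) = 1.988080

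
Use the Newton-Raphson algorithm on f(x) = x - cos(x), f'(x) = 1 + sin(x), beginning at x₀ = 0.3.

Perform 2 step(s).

f(x) = x - cos(x)
f'(x) = 1 + sin(x)
x₀ = 0.3

Newton-Raphson formula: x_{n+1} = x_n - f(x_n)/f'(x_n)

Iteration 1:
  f(0.300000) = -0.655336
  f'(0.300000) = 1.295520
  x_1 = 0.300000 - (-0.655336)/1.295520 = 0.805848
Iteration 2:
  f(0.805848) = 0.113349
  f'(0.805848) = 1.721418
  x_2 = 0.805848 - 0.113349/1.721418 = 0.740002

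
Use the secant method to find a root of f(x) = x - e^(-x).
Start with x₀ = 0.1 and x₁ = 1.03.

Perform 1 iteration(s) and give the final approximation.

f(x) = x - e^(-x)
x₀ = 0.1, x₁ = 1.03

Secant formula: x_{n+1} = x_n - f(x_n)(x_n - x_{n-1})/(f(x_n) - f(x_{n-1}))

Iteration 1:
  f(0.100000) = -0.804837
  f(1.030000) = 0.672993
  x_2 = 1.030000 - 0.672993×(1.030000 - 0.100000)/(0.672993 - (-0.804837))
       = 0.606485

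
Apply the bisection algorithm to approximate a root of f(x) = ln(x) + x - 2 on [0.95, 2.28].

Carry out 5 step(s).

f(x) = ln(x) + x - 2
Initial interval: [0.95, 2.28]

Iteration 1:
  c_1 = (0.950000 + 2.280000)/2 = 1.615000
  f(c_1) = f(1.615000) = 0.094335
  f(a) × f(c) < 0, new interval: [0.950000, 1.615000]
Iteration 2:
  c_2 = (0.950000 + 1.615000)/2 = 1.282500
  f(c_2) = f(1.282500) = -0.468689
  f(a) × f(c) ≥ 0, new interval: [1.282500, 1.615000]
Iteration 3:
  c_3 = (1.282500 + 1.615000)/2 = 1.448750
  f(c_3) = f(1.448750) = -0.180549
  f(a) × f(c) ≥ 0, new interval: [1.448750, 1.615000]
Iteration 4:
  c_4 = (1.448750 + 1.615000)/2 = 1.531875
  f(c_4) = f(1.531875) = -0.041633
  f(a) × f(c) ≥ 0, new interval: [1.531875, 1.615000]
Iteration 5:
  c_5 = (1.531875 + 1.615000)/2 = 1.573437
  f(c_5) = f(1.573437) = 0.026700
  f(a) × f(c) < 0, new interval: [1.531875, 1.573437]

After 5 iteration(s), the approximation is c_5 = 1.573437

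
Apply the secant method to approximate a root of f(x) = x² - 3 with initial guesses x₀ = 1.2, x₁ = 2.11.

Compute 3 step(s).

f(x) = x² - 3
x₀ = 1.2, x₁ = 2.11

Secant formula: x_{n+1} = x_n - f(x_n)(x_n - x_{n-1})/(f(x_n) - f(x_{n-1}))

Iteration 1:
  f(1.200000) = -1.560000
  f(2.110000) = 1.452100
  x_2 = 2.110000 - 1.452100×(2.110000 - 1.200000)/(1.452100 - (-1.560000))
       = 1.671299
Iteration 2:
  f(2.110000) = 1.452100
  f(1.671299) = -0.206759
  x_3 = 1.671299 - (-0.206759)×(1.671299 - 2.110000)/(-0.206759 - 1.452100)
       = 1.725979
Iteration 3:
  f(1.671299) = -0.206759
  f(1.725979) = -0.020998
  x_4 = 1.725979 - (-0.020998)×(1.725979 - 1.671299)/(-0.020998 - (-0.206759))
       = 1.732159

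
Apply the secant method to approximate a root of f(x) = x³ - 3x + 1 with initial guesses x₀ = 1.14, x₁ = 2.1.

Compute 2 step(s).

f(x) = x³ - 3x + 1
x₀ = 1.14, x₁ = 2.1

Secant formula: x_{n+1} = x_n - f(x_n)(x_n - x_{n-1})/(f(x_n) - f(x_{n-1}))

Iteration 1:
  f(1.140000) = -0.938456
  f(2.100000) = 3.961000
  x_2 = 2.100000 - 3.961000×(2.100000 - 1.140000)/(3.961000 - (-0.938456))
       = 1.323881
Iteration 2:
  f(2.100000) = 3.961000
  f(1.323881) = -0.651328
  x_3 = 1.323881 - (-0.651328)×(1.323881 - 2.100000)/(-0.651328 - 3.961000)
       = 1.433480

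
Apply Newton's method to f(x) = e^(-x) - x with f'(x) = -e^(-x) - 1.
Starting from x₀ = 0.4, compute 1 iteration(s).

f(x) = e^(-x) - x
f'(x) = -e^(-x) - 1
x₀ = 0.4

Newton-Raphson formula: x_{n+1} = x_n - f(x_n)/f'(x_n)

Iteration 1:
  f(0.400000) = 0.270320
  f'(0.400000) = -1.670320
  x_1 = 0.400000 - 0.270320/(-1.670320) = 0.561837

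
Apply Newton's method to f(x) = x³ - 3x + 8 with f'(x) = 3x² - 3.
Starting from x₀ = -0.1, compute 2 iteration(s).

f(x) = x³ - 3x + 8
f'(x) = 3x² - 3
x₀ = -0.1

Newton-Raphson formula: x_{n+1} = x_n - f(x_n)/f'(x_n)

Iteration 1:
  f(-0.100000) = 8.299000
  f'(-0.100000) = -2.970000
  x_1 = -0.100000 - 8.299000/(-2.970000) = 2.694276
Iteration 2:
  f(2.694276) = 19.475255
  f'(2.694276) = 18.777371
  x_2 = 2.694276 - 19.475255/18.777371 = 1.657110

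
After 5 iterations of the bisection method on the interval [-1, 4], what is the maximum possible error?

Bisection error bound: |error| ≤ (b-a)/2^n
|error| ≤ (4 - (-1))/2^5 = 5/2^5
|error| ≤ 0.1562500000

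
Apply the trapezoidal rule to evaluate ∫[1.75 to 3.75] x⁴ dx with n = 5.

f(x) = x⁴
a = 1.75, b = 3.75, n = 5
h = (b - a)/n = 0.400000

Trapezoidal rule: (h/2)[f(x₀) + 2f(x₁) + 2f(x₂) + ... + f(xₙ)]

x_0 = 1.7500, f(x_0) = 9.378906, coefficient = 1
x_1 = 2.1500, f(x_1) = 21.367506, coefficient = 2
x_2 = 2.5500, f(x_2) = 42.282506, coefficient = 2
x_3 = 2.9500, f(x_3) = 75.733506, coefficient = 2
x_4 = 3.3500, f(x_4) = 125.944506, coefficient = 2
x_5 = 3.7500, f(x_5) = 197.753906, coefficient = 1

I ≈ (0.400000/2) × 737.788863 = 147.557773
Exact value: 145.032813
Error: 2.524960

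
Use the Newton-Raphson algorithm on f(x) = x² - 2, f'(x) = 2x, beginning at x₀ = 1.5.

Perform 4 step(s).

f(x) = x² - 2
f'(x) = 2x
x₀ = 1.5

Newton-Raphson formula: x_{n+1} = x_n - f(x_n)/f'(x_n)

Iteration 1:
  f(1.500000) = 0.250000
  f'(1.500000) = 3.000000
  x_1 = 1.500000 - 0.250000/3.000000 = 1.416667
Iteration 2:
  f(1.416667) = 0.006944
  f'(1.416667) = 2.833333
  x_2 = 1.416667 - 0.006944/2.833333 = 1.414216
Iteration 3:
  f(1.414216) = 0.000006
  f'(1.414216) = 2.828431
  x_3 = 1.414216 - 0.000006/2.828431 = 1.414214
Iteration 4:
  f(1.414214) = 0.000000
  f'(1.414214) = 2.828427
  x_4 = 1.414214 - 0.000000/2.828427 = 1.414214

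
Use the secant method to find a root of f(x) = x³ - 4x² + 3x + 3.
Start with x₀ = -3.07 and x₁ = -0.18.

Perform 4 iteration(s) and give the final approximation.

f(x) = x³ - 4x² + 3x + 3
x₀ = -3.07, x₁ = -0.18

Secant formula: x_{n+1} = x_n - f(x_n)(x_n - x_{n-1})/(f(x_n) - f(x_{n-1}))

Iteration 1:
  f(-3.070000) = -72.844043
  f(-0.180000) = 2.324568
  x_2 = -0.180000 - 2.324568×(-0.180000 - (-3.070000))/(2.324568 - (-72.844043))
       = -0.269372
Iteration 2:
  f(-0.180000) = 2.324568
  f(-0.269372) = 1.882091
  x_3 = -0.269372 - 1.882091×(-0.269372 - (-0.180000))/(1.882091 - 2.324568)
       = -0.649521
Iteration 3:
  f(-0.269372) = 1.882091
  f(-0.649521) = -0.910089
  x_4 = -0.649521 - (-0.910089)×(-0.649521 - (-0.269372))/(-0.910089 - 1.882091)
       = -0.525614
Iteration 4:
  f(-0.649521) = -0.910089
  f(-0.525614) = 0.172863
  x_5 = -0.525614 - 0.172863×(-0.525614 - (-0.649521))/(0.172863 - (-0.910089))
       = -0.545393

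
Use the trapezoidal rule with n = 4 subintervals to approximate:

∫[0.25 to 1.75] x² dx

f(x) = x²
a = 0.25, b = 1.75, n = 4
h = (b - a)/n = 0.375000

Trapezoidal rule: (h/2)[f(x₀) + 2f(x₁) + 2f(x₂) + ... + f(xₙ)]

x_0 = 0.2500, f(x_0) = 0.062500, coefficient = 1
x_1 = 0.6250, f(x_1) = 0.390625, coefficient = 2
x_2 = 1.0000, f(x_2) = 1.000000, coefficient = 2
x_3 = 1.3750, f(x_3) = 1.890625, coefficient = 2
x_4 = 1.7500, f(x_4) = 3.062500, coefficient = 1

I ≈ (0.375000/2) × 9.687500 = 1.816406
Exact value: 1.781250
Error: 0.035156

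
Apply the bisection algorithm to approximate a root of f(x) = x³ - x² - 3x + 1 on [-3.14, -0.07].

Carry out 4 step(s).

f(x) = x³ - x² - 3x + 1
Initial interval: [-3.14, -0.07]

Iteration 1:
  c_1 = (-3.140000 + (-0.070000))/2 = -1.605000
  f(c_1) = f(-1.605000) = -0.895545
  f(a) × f(c) ≥ 0, new interval: [-1.605000, -0.070000]
Iteration 2:
  c_2 = (-1.605000 + (-0.070000))/2 = -0.837500
  f(c_2) = f(-0.837500) = 2.223666
  f(a) × f(c) < 0, new interval: [-1.605000, -0.837500]
Iteration 3:
  c_3 = (-1.605000 + (-0.837500))/2 = -1.221250
  f(c_3) = f(-1.221250) = 1.350863
  f(a) × f(c) < 0, new interval: [-1.605000, -1.221250]
Iteration 4:
  c_4 = (-1.605000 + (-1.221250))/2 = -1.413125
  f(c_4) = f(-1.413125) = 0.420552
  f(a) × f(c) < 0, new interval: [-1.605000, -1.413125]

After 4 iteration(s), the approximation is c_4 = -1.413125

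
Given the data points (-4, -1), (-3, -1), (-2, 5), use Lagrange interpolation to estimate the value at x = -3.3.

Lagrange interpolation formula:
P(x) = Σ yᵢ × Lᵢ(x)
where Lᵢ(x) = Π_{j≠i} (x - xⱼ)/(xᵢ - xⱼ)

L_0(-3.3) = (-3.3 - (-3))/(-4 - (-3)) × (-3.3 - (-2))/(-4 - (-2)) = 0.195000
L_1(-3.3) = (-3.3 - (-4))/(-3 - (-4)) × (-3.3 - (-2))/(-3 - (-2)) = 0.910000
L_2(-3.3) = (-3.3 - (-4))/(-2 - (-4)) × (-3.3 - (-3))/(-2 - (-3)) = -0.105000

P(-3.3) = (-1)×L_0(-3.3) + (-1)×L_1(-3.3) + 5×L_2(-3.3)
P(-3.3) = -1.630000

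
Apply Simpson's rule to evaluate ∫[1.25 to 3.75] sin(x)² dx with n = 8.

f(x) = sin(x)²
a = 1.25, b = 3.75, n = 8
h = (b - a)/n = 0.312500

Simpson's rule: (h/3)[f(x₀) + 4f(x₁) + 2f(x₂) + ... + f(xₙ)]

x_0 = 1.2500, f(x_0) = 0.900572, coefficient = 1
x_1 = 1.5625, f(x_1) = 0.999931, coefficient = 4
x_2 = 1.8750, f(x_2) = 0.910280, coefficient = 2
x_3 = 2.1875, f(x_3) = 0.665512, coefficient = 4
x_4 = 2.5000, f(x_4) = 0.358169, coefficient = 2
x_5 = 2.8125, f(x_5) = 0.104448, coefficient = 4
x_6 = 3.1250, f(x_6) = 0.000275, coefficient = 2
x_7 = 3.4375, f(x_7) = 0.085035, coefficient = 4
x_8 = 3.7500, f(x_8) = 0.326682, coefficient = 1

I ≈ (0.312500/3) × 11.184409 = 1.165043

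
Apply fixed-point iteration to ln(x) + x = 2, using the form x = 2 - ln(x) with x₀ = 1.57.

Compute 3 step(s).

Equation: ln(x) + x = 2
Fixed-point form: x = 2 - ln(x)
x₀ = 1.57

x_1 = g(1.570000) = 1.548924
x_2 = g(1.548924) = 1.562439
x_3 = g(1.562439) = 1.553752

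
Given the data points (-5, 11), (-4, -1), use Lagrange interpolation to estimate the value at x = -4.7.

Lagrange interpolation formula:
P(x) = Σ yᵢ × Lᵢ(x)
where Lᵢ(x) = Π_{j≠i} (x - xⱼ)/(xᵢ - xⱼ)

L_0(-4.7) = (-4.7 - (-4))/(-5 - (-4)) = 0.700000
L_1(-4.7) = (-4.7 - (-5))/(-4 - (-5)) = 0.300000

P(-4.7) = 11×L_0(-4.7) + (-1)×L_1(-4.7)
P(-4.7) = 7.400000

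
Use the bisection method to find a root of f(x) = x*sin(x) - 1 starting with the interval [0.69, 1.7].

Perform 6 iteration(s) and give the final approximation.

f(x) = x*sin(x) - 1
Initial interval: [0.69, 1.7]

Iteration 1:
  c_1 = (0.690000 + 1.700000)/2 = 1.195000
  f(c_1) = f(1.195000) = 0.111608
  f(a) × f(c) < 0, new interval: [0.690000, 1.195000]
Iteration 2:
  c_2 = (0.690000 + 1.195000)/2 = 0.942500
  f(c_2) = f(0.942500) = -0.237489
  f(a) × f(c) ≥ 0, new interval: [0.942500, 1.195000]
Iteration 3:
  c_3 = (0.942500 + 1.195000)/2 = 1.068750
  f(c_3) = f(1.068750) = -0.063134
  f(a) × f(c) ≥ 0, new interval: [1.068750, 1.195000]
Iteration 4:
  c_4 = (1.068750 + 1.195000)/2 = 1.131875
  f(c_4) = f(1.131875) = 0.024585
  f(a) × f(c) < 0, new interval: [1.068750, 1.131875]
Iteration 5:
  c_5 = (1.068750 + 1.131875)/2 = 1.100312
  f(c_5) = f(1.100312) = -0.019237
  f(a) × f(c) ≥ 0, new interval: [1.100312, 1.131875]
Iteration 6:
  c_6 = (1.100312 + 1.131875)/2 = 1.116094
  f(c_6) = f(1.116094) = 0.002689
  f(a) × f(c) < 0, new interval: [1.100312, 1.116094]

After 6 iteration(s), the approximation is c_6 = 1.116094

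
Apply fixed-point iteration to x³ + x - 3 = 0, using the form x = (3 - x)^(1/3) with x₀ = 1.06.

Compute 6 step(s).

Equation: x³ + x - 3 = 0
Fixed-point form: x = (3 - x)^(1/3)
x₀ = 1.06

x_1 = g(1.060000) = 1.247194
x_2 = g(1.247194) = 1.205715
x_3 = g(1.205715) = 1.215152
x_4 = g(1.215152) = 1.213018
x_5 = g(1.213018) = 1.213501
x_6 = g(1.213501) = 1.213391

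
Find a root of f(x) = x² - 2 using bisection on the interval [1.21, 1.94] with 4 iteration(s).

f(x) = x² - 2
Initial interval: [1.21, 1.94]

Iteration 1:
  c_1 = (1.210000 + 1.940000)/2 = 1.575000
  f(c_1) = f(1.575000) = 0.480625
  f(a) × f(c) < 0, new interval: [1.210000, 1.575000]
Iteration 2:
  c_2 = (1.210000 + 1.575000)/2 = 1.392500
  f(c_2) = f(1.392500) = -0.060944
  f(a) × f(c) ≥ 0, new interval: [1.392500, 1.575000]
Iteration 3:
  c_3 = (1.392500 + 1.575000)/2 = 1.483750
  f(c_3) = f(1.483750) = 0.201514
  f(a) × f(c) < 0, new interval: [1.392500, 1.483750]
Iteration 4:
  c_4 = (1.392500 + 1.483750)/2 = 1.438125
  f(c_4) = f(1.438125) = 0.068204
  f(a) × f(c) < 0, new interval: [1.392500, 1.438125]

After 4 iteration(s), the approximation is c_4 = 1.438125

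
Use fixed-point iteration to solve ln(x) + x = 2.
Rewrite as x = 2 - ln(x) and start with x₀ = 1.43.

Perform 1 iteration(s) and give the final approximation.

Equation: ln(x) + x = 2
Fixed-point form: x = 2 - ln(x)
x₀ = 1.43

x_1 = g(1.430000) = 1.642326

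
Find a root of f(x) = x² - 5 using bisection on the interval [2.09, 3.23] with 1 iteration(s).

f(x) = x² - 5
Initial interval: [2.09, 3.23]

Iteration 1:
  c_1 = (2.090000 + 3.230000)/2 = 2.660000
  f(c_1) = f(2.660000) = 2.075600
  f(a) × f(c) < 0, new interval: [2.090000, 2.660000]

After 1 iteration(s), the approximation is c_1 = 2.660000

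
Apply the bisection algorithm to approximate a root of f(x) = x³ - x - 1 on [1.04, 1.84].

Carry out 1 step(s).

f(x) = x³ - x - 1
Initial interval: [1.04, 1.84]

Iteration 1:
  c_1 = (1.040000 + 1.840000)/2 = 1.440000
  f(c_1) = f(1.440000) = 0.545984
  f(a) × f(c) < 0, new interval: [1.040000, 1.440000]

After 1 iteration(s), the approximation is c_1 = 1.440000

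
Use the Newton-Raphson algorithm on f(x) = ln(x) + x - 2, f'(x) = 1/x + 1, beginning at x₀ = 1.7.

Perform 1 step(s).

f(x) = ln(x) + x - 2
f'(x) = 1/x + 1
x₀ = 1.7

Newton-Raphson formula: x_{n+1} = x_n - f(x_n)/f'(x_n)

Iteration 1:
  f(1.700000) = 0.230628
  f'(1.700000) = 1.588235
  x_1 = 1.700000 - 0.230628/1.588235 = 1.554790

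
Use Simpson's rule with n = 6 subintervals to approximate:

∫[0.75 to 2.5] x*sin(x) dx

f(x) = x*sin(x)
a = 0.75, b = 2.5, n = 6
h = (b - a)/n = 0.291667

Simpson's rule: (h/3)[f(x₀) + 4f(x₁) + 2f(x₂) + ... + f(xₙ)]

x_0 = 0.7500, f(x_0) = 0.511229, coefficient = 1
x_1 = 1.0417, f(x_1) = 0.899215, coefficient = 4
x_2 = 1.3333, f(x_2) = 1.295917, coefficient = 2
x_3 = 1.6250, f(x_3) = 1.622613, coefficient = 4
x_4 = 1.9167, f(x_4) = 1.803163, coefficient = 2
x_5 = 2.2083, f(x_5) = 1.774538, coefficient = 4
x_6 = 2.5000, f(x_6) = 1.496180, coefficient = 1

I ≈ (0.291667/3) × 25.391036 = 2.468573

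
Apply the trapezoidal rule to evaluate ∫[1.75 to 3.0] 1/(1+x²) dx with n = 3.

f(x) = 1/(1+x²)
a = 1.75, b = 3.0, n = 3
h = (b - a)/n = 0.416667

Trapezoidal rule: (h/2)[f(x₀) + 2f(x₁) + 2f(x₂) + ... + f(xₙ)]

x_0 = 1.7500, f(x_0) = 0.246154, coefficient = 1
x_1 = 2.1667, f(x_1) = 0.175610, coefficient = 2
x_2 = 2.5833, f(x_2) = 0.130317, coefficient = 2
x_3 = 3.0000, f(x_3) = 0.100000, coefficient = 1

I ≈ (0.416667/2) × 0.958007 = 0.199585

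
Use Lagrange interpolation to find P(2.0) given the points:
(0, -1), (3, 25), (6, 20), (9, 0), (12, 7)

Lagrange interpolation formula:
P(x) = Σ yᵢ × Lᵢ(x)
where Lᵢ(x) = Π_{j≠i} (x - xⱼ)/(xᵢ - xⱼ)

L_0(2.0) = (2.0 - 3)/(0 - 3) × (2.0 - 6)/(0 - 6) × (2.0 - 9)/(0 - 9) × (2.0 - 12)/(0 - 12) = 0.144033
L_1(2.0) = (2.0 - 0)/(3 - 0) × (2.0 - 6)/(3 - 6) × (2.0 - 9)/(3 - 9) × (2.0 - 12)/(3 - 12) = 1.152263
L_2(2.0) = (2.0 - 0)/(6 - 0) × (2.0 - 3)/(6 - 3) × (2.0 - 9)/(6 - 9) × (2.0 - 12)/(6 - 12) = -0.432099
L_3(2.0) = (2.0 - 0)/(9 - 0) × (2.0 - 3)/(9 - 3) × (2.0 - 6)/(9 - 6) × (2.0 - 12)/(9 - 12) = 0.164609
L_4(2.0) = (2.0 - 0)/(12 - 0) × (2.0 - 3)/(12 - 3) × (2.0 - 6)/(12 - 6) × (2.0 - 9)/(12 - 9) = -0.028807

P(2.0) = (-1)×L_0(2.0) + 25×L_1(2.0) + 20×L_2(2.0) + 0×L_3(2.0) + 7×L_4(2.0)
P(2.0) = 19.818930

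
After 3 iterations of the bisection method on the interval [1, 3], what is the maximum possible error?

Bisection error bound: |error| ≤ (b-a)/2^n
|error| ≤ (3 - 1)/2^3 = 2/2^3
|error| ≤ 0.2500000000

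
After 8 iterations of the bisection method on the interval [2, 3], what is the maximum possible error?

Bisection error bound: |error| ≤ (b-a)/2^n
|error| ≤ (3 - 2)/2^8 = 1/2^8
|error| ≤ 0.0039062500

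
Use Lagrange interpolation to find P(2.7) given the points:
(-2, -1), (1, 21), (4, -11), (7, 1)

Lagrange interpolation formula:
P(x) = Σ yᵢ × Lᵢ(x)
where Lᵢ(x) = Π_{j≠i} (x - xⱼ)/(xᵢ - xⱼ)

L_0(2.7) = (2.7 - 1)/(-2 - 1) × (2.7 - 4)/(-2 - 4) × (2.7 - 7)/(-2 - 7) = -0.058660
L_1(2.7) = (2.7 - (-2))/(1 - (-2)) × (2.7 - 4)/(1 - 4) × (2.7 - 7)/(1 - 7) = 0.486537
L_2(2.7) = (2.7 - (-2))/(4 - (-2)) × (2.7 - 1)/(4 - 1) × (2.7 - 7)/(4 - 7) = 0.636241
L_3(2.7) = (2.7 - (-2))/(7 - (-2)) × (2.7 - 1)/(7 - 1) × (2.7 - 4)/(7 - 4) = -0.064117

P(2.7) = (-1)×L_0(2.7) + 21×L_1(2.7) + (-11)×L_2(2.7) + 1×L_3(2.7)
P(2.7) = 3.213173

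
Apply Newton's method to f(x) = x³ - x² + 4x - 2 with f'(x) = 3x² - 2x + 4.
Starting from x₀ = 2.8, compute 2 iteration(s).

f(x) = x³ - x² + 4x - 2
f'(x) = 3x² - 2x + 4
x₀ = 2.8

Newton-Raphson formula: x_{n+1} = x_n - f(x_n)/f'(x_n)

Iteration 1:
  f(2.800000) = 23.312000
  f'(2.800000) = 21.920000
  x_1 = 2.800000 - 23.312000/21.920000 = 1.736496
Iteration 2:
  f(1.736496) = 7.166831
  f'(1.736496) = 9.573266
  x_2 = 1.736496 - 7.166831/9.573266 = 0.987867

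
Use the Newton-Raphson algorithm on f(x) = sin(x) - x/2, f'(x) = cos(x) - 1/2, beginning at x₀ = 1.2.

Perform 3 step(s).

f(x) = sin(x) - x/2
f'(x) = cos(x) - 1/2
x₀ = 1.2

Newton-Raphson formula: x_{n+1} = x_n - f(x_n)/f'(x_n)

Iteration 1:
  f(1.200000) = 0.332039
  f'(1.200000) = -0.137642
  x_1 = 1.200000 - 0.332039/(-0.137642) = 3.612334
Iteration 2:
  f(3.612334) = -2.259714
  f'(3.612334) = -1.391232
  x_2 = 3.612334 - (-2.259714)/(-1.391232) = 1.988080
Iteration 3:
  f(1.988080) = -0.079847
  f'(1.988080) = -0.905279
  x_3 = 1.988080 - (-0.079847)/(-0.905279) = 1.899879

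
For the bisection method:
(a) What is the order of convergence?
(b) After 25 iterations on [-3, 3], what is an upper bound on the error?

(a) Bisection has linear (order 1) convergence; the error is halved each step.

(b) Error bound = (b-a)/2^n = (3 - (-3))/2^{25}
    = 6/2^{25}

(a) 1 (linear); (b) error ≤ 1.79e-07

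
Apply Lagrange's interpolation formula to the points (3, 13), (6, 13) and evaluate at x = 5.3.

Lagrange interpolation formula:
P(x) = Σ yᵢ × Lᵢ(x)
where Lᵢ(x) = Π_{j≠i} (x - xⱼ)/(xᵢ - xⱼ)

L_0(5.3) = (5.3 - 6)/(3 - 6) = 0.233333
L_1(5.3) = (5.3 - 3)/(6 - 3) = 0.766667

P(5.3) = 13×L_0(5.3) + 13×L_1(5.3)
P(5.3) = 13.000000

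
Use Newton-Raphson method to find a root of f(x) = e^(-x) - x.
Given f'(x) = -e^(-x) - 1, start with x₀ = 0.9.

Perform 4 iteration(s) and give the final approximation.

f(x) = e^(-x) - x
f'(x) = -e^(-x) - 1
x₀ = 0.9

Newton-Raphson formula: x_{n+1} = x_n - f(x_n)/f'(x_n)

Iteration 1:
  f(0.900000) = -0.493430
  f'(0.900000) = -1.406570
  x_1 = 0.900000 - (-0.493430)/(-1.406570) = 0.549196
Iteration 2:
  f(0.549196) = 0.028218
  f'(0.549196) = -1.577414
  x_2 = 0.549196 - 0.028218/(-1.577414) = 0.567085
Iteration 3:
  f(0.567085) = 0.000092
  f'(0.567085) = -1.567177
  x_3 = 0.567085 - 0.000092/(-1.567177) = 0.567143
Iteration 4:
  f(0.567143) = 0.000000
  f'(0.567143) = -1.567143
  x_4 = 0.567143 - 0.000000/(-1.567143) = 0.567143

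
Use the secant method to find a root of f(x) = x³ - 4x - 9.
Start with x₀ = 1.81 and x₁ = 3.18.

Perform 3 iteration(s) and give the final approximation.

f(x) = x³ - 4x - 9
x₀ = 1.81, x₁ = 3.18

Secant formula: x_{n+1} = x_n - f(x_n)(x_n - x_{n-1})/(f(x_n) - f(x_{n-1}))

Iteration 1:
  f(1.810000) = -10.310259
  f(3.180000) = 10.437432
  x_2 = 3.180000 - 10.437432×(3.180000 - 1.810000)/(10.437432 - (-10.310259))
       = 2.490801
Iteration 2:
  f(3.180000) = 10.437432
  f(2.490801) = -3.510047
  x_3 = 2.490801 - (-3.510047)×(2.490801 - 3.180000)/(-3.510047 - 10.437432)
       = 2.664246
Iteration 3:
  f(2.490801) = -3.510047
  f(2.664246) = -0.745611
  x_4 = 2.664246 - (-0.745611)×(2.664246 - 2.490801)/(-0.745611 - (-3.510047))
       = 2.711027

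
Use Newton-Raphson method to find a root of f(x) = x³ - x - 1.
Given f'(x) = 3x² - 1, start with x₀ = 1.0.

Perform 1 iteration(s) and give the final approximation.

f(x) = x³ - x - 1
f'(x) = 3x² - 1
x₀ = 1.0

Newton-Raphson formula: x_{n+1} = x_n - f(x_n)/f'(x_n)

Iteration 1:
  f(1.000000) = -1.000000
  f'(1.000000) = 2.000000
  x_1 = 1.000000 - (-1.000000)/2.000000 = 1.500000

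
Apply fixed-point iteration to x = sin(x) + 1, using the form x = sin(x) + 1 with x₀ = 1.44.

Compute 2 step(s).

Equation: x = sin(x) + 1
Fixed-point form: x = sin(x) + 1
x₀ = 1.44

x_1 = g(1.440000) = 1.991458
x_2 = g(1.991458) = 1.912819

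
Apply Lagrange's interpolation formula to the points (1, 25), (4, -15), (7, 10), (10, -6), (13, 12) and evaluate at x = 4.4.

Lagrange interpolation formula:
P(x) = Σ yᵢ × Lᵢ(x)
where Lᵢ(x) = Π_{j≠i} (x - xⱼ)/(xᵢ - xⱼ)

L_0(4.4) = (4.4 - 4)/(1 - 4) × (4.4 - 7)/(1 - 7) × (4.4 - 10)/(1 - 10) × (4.4 - 13)/(1 - 13) = -0.025765
L_1(4.4) = (4.4 - 1)/(4 - 1) × (4.4 - 7)/(4 - 7) × (4.4 - 10)/(4 - 10) × (4.4 - 13)/(4 - 13) = 0.875997
L_2(4.4) = (4.4 - 1)/(7 - 1) × (4.4 - 4)/(7 - 4) × (4.4 - 10)/(7 - 10) × (4.4 - 13)/(7 - 13) = 0.202153
L_3(4.4) = (4.4 - 1)/(10 - 1) × (4.4 - 4)/(10 - 4) × (4.4 - 7)/(10 - 7) × (4.4 - 13)/(10 - 13) = -0.062571
L_4(4.4) = (4.4 - 1)/(13 - 1) × (4.4 - 4)/(13 - 4) × (4.4 - 7)/(13 - 7) × (4.4 - 10)/(13 - 10) = 0.010186

P(4.4) = 25×L_0(4.4) + (-15)×L_1(4.4) + 10×L_2(4.4) + (-6)×L_3(4.4) + 12×L_4(4.4)
P(4.4) = -11.264876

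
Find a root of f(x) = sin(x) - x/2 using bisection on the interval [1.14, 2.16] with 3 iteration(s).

f(x) = sin(x) - x/2
Initial interval: [1.14, 2.16]

Iteration 1:
  c_1 = (1.140000 + 2.160000)/2 = 1.650000
  f(c_1) = f(1.650000) = 0.171865
  f(a) × f(c) ≥ 0, new interval: [1.650000, 2.160000]
Iteration 2:
  c_2 = (1.650000 + 2.160000)/2 = 1.905000
  f(c_2) = f(1.905000) = -0.007828
  f(a) × f(c) < 0, new interval: [1.650000, 1.905000]
Iteration 3:
  c_3 = (1.650000 + 1.905000)/2 = 1.777500
  f(c_3) = f(1.777500) = 0.089963
  f(a) × f(c) ≥ 0, new interval: [1.777500, 1.905000]

After 3 iteration(s), the approximation is c_3 = 1.777500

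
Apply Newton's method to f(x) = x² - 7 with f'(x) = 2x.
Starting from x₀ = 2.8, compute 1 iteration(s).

f(x) = x² - 7
f'(x) = 2x
x₀ = 2.8

Newton-Raphson formula: x_{n+1} = x_n - f(x_n)/f'(x_n)

Iteration 1:
  f(2.800000) = 0.840000
  f'(2.800000) = 5.600000
  x_1 = 2.800000 - 0.840000/5.600000 = 2.650000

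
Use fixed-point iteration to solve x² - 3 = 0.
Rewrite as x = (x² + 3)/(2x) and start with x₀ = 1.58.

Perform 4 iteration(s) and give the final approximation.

Equation: x² - 3 = 0
Fixed-point form: x = (x² + 3)/(2x)
x₀ = 1.58

x_1 = g(1.580000) = 1.739367
x_2 = g(1.739367) = 1.732066
x_3 = g(1.732066) = 1.732051
x_4 = g(1.732051) = 1.732051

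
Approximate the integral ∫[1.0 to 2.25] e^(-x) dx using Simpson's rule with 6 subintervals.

f(x) = e^(-x)
a = 1.0, b = 2.25, n = 6
h = (b - a)/n = 0.208333

Simpson's rule: (h/3)[f(x₀) + 4f(x₁) + 2f(x₂) + ... + f(xₙ)]

x_0 = 1.0000, f(x_0) = 0.367879, coefficient = 1
x_1 = 1.2083, f(x_1) = 0.298695, coefficient = 4
x_2 = 1.4167, f(x_2) = 0.242521, coefficient = 2
x_3 = 1.6250, f(x_3) = 0.196912, coefficient = 4
x_4 = 1.8333, f(x_4) = 0.159880, coefficient = 2
x_5 = 2.0417, f(x_5) = 0.129812, coefficient = 4
x_6 = 2.2500, f(x_6) = 0.105399, coefficient = 1

I ≈ (0.208333/3) × 3.779754 = 0.262483
Exact value: 0.262480
Error: 0.000003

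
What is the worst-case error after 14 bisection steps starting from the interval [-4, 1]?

Bisection error bound: |error| ≤ (b-a)/2^n
|error| ≤ (1 - (-4))/2^14 = 5/2^14
|error| ≤ 0.0003051758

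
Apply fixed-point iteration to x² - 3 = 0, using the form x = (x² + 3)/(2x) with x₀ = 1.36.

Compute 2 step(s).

Equation: x² - 3 = 0
Fixed-point form: x = (x² + 3)/(2x)
x₀ = 1.36

x_1 = g(1.360000) = 1.782941
x_2 = g(1.782941) = 1.732777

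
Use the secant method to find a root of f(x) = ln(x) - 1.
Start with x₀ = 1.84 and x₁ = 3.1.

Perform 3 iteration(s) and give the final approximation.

f(x) = ln(x) - 1
x₀ = 1.84, x₁ = 3.1

Secant formula: x_{n+1} = x_n - f(x_n)(x_n - x_{n-1})/(f(x_n) - f(x_{n-1}))

Iteration 1:
  f(1.840000) = -0.390234
  f(3.100000) = 0.131402
  x_2 = 3.100000 - 0.131402×(3.100000 - 1.840000)/(0.131402 - (-0.390234))
       = 2.782601
Iteration 2:
  f(3.100000) = 0.131402
  f(2.782601) = 0.023386
  x_3 = 2.782601 - 0.023386×(2.782601 - 3.100000)/(0.023386 - 0.131402)
       = 2.713882
Iteration 3:
  f(2.782601) = 0.023386
  f(2.713882) = -0.001620
  x_4 = 2.713882 - (-0.001620)×(2.713882 - 2.782601)/(-0.001620 - 0.023386)
       = 2.718334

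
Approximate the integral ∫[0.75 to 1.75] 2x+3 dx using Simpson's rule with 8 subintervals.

f(x) = 2x+3
a = 0.75, b = 1.75, n = 8
h = (b - a)/n = 0.125000

Simpson's rule: (h/3)[f(x₀) + 4f(x₁) + 2f(x₂) + ... + f(xₙ)]

x_0 = 0.7500, f(x_0) = 4.500000, coefficient = 1
x_1 = 0.8750, f(x_1) = 4.750000, coefficient = 4
x_2 = 1.0000, f(x_2) = 5.000000, coefficient = 2
x_3 = 1.1250, f(x_3) = 5.250000, coefficient = 4
x_4 = 1.2500, f(x_4) = 5.500000, coefficient = 2
x_5 = 1.3750, f(x_5) = 5.750000, coefficient = 4
x_6 = 1.5000, f(x_6) = 6.000000, coefficient = 2
x_7 = 1.6250, f(x_7) = 6.250000, coefficient = 4
x_8 = 1.7500, f(x_8) = 6.500000, coefficient = 1

I ≈ (0.125000/3) × 132.000000 = 5.500000
Exact value: 5.500000
Error: 0.000000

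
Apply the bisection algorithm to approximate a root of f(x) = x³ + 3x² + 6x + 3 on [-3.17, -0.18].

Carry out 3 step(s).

f(x) = x³ + 3x² + 6x + 3
Initial interval: [-3.17, -0.18]

Iteration 1:
  c_1 = (-3.170000 + (-0.180000))/2 = -1.675000
  f(c_1) = f(-1.675000) = -3.332547
  f(a) × f(c) ≥ 0, new interval: [-1.675000, -0.180000]
Iteration 2:
  c_2 = (-1.675000 + (-0.180000))/2 = -0.927500
  f(c_2) = f(-0.927500) = -0.782119
  f(a) × f(c) ≥ 0, new interval: [-0.927500, -0.180000]
Iteration 3:
  c_3 = (-0.927500 + (-0.180000))/2 = -0.553750
  f(c_3) = f(-0.553750) = 0.427616
  f(a) × f(c) < 0, new interval: [-0.927500, -0.553750]

After 3 iteration(s), the approximation is c_3 = -0.553750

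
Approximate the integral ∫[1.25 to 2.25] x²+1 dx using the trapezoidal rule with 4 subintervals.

f(x) = x²+1
a = 1.25, b = 2.25, n = 4
h = (b - a)/n = 0.250000

Trapezoidal rule: (h/2)[f(x₀) + 2f(x₁) + 2f(x₂) + ... + f(xₙ)]

x_0 = 1.2500, f(x_0) = 2.562500, coefficient = 1
x_1 = 1.5000, f(x_1) = 3.250000, coefficient = 2
x_2 = 1.7500, f(x_2) = 4.062500, coefficient = 2
x_3 = 2.0000, f(x_3) = 5.000000, coefficient = 2
x_4 = 2.2500, f(x_4) = 6.062500, coefficient = 1

I ≈ (0.250000/2) × 33.250000 = 4.156250
Exact value: 4.145833
Error: 0.010417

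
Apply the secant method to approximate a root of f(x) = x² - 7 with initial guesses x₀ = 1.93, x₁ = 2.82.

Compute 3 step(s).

f(x) = x² - 7
x₀ = 1.93, x₁ = 2.82

Secant formula: x_{n+1} = x_n - f(x_n)(x_n - x_{n-1})/(f(x_n) - f(x_{n-1}))

Iteration 1:
  f(1.930000) = -3.275100
  f(2.820000) = 0.952400
  x_2 = 2.820000 - 0.952400×(2.820000 - 1.930000)/(0.952400 - (-3.275100))
       = 2.619495
Iteration 2:
  f(2.820000) = 0.952400
  f(2.619495) = -0.138247
  x_3 = 2.619495 - (-0.138247)×(2.619495 - 2.820000)/(-0.138247 - 0.952400)
       = 2.644910
Iteration 3:
  f(2.619495) = -0.138247
  f(2.644910) = -0.004450
  x_4 = 2.644910 - (-0.004450)×(2.644910 - 2.619495)/(-0.004450 - (-0.138247))
       = 2.645756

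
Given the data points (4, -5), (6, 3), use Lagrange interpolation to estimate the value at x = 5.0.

Lagrange interpolation formula:
P(x) = Σ yᵢ × Lᵢ(x)
where Lᵢ(x) = Π_{j≠i} (x - xⱼ)/(xᵢ - xⱼ)

L_0(5.0) = (5.0 - 6)/(4 - 6) = 0.500000
L_1(5.0) = (5.0 - 4)/(6 - 4) = 0.500000

P(5.0) = (-5)×L_0(5.0) + 3×L_1(5.0)
P(5.0) = -1.000000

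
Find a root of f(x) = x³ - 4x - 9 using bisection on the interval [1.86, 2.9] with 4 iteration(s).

f(x) = x³ - 4x - 9
Initial interval: [1.86, 2.9]

Iteration 1:
  c_1 = (1.860000 + 2.900000)/2 = 2.380000
  f(c_1) = f(2.380000) = -5.038728
  f(a) × f(c) ≥ 0, new interval: [2.380000, 2.900000]
Iteration 2:
  c_2 = (2.380000 + 2.900000)/2 = 2.640000
  f(c_2) = f(2.640000) = -1.160256
  f(a) × f(c) ≥ 0, new interval: [2.640000, 2.900000]
Iteration 3:
  c_3 = (2.640000 + 2.900000)/2 = 2.770000
  f(c_3) = f(2.770000) = 1.173933
  f(a) × f(c) < 0, new interval: [2.640000, 2.770000]
Iteration 4:
  c_4 = (2.640000 + 2.770000)/2 = 2.705000
  f(c_4) = f(2.705000) = -0.027447
  f(a) × f(c) ≥ 0, new interval: [2.705000, 2.770000]

After 4 iteration(s), the approximation is c_4 = 2.705000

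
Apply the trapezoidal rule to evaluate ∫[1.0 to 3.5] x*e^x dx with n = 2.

f(x) = x*e^x
a = 1.0, b = 3.5, n = 2
h = (b - a)/n = 1.250000

Trapezoidal rule: (h/2)[f(x₀) + 2f(x₁) + 2f(x₂) + ... + f(xₙ)]

x_0 = 1.0000, f(x_0) = 2.718282, coefficient = 1
x_1 = 2.2500, f(x_1) = 21.347406, coefficient = 2
x_2 = 3.5000, f(x_2) = 115.904082, coefficient = 1

I ≈ (1.250000/2) × 161.317175 = 100.823234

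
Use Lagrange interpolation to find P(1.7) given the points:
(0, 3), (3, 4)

Lagrange interpolation formula:
P(x) = Σ yᵢ × Lᵢ(x)
where Lᵢ(x) = Π_{j≠i} (x - xⱼ)/(xᵢ - xⱼ)

L_0(1.7) = (1.7 - 3)/(0 - 3) = 0.433333
L_1(1.7) = (1.7 - 0)/(3 - 0) = 0.566667

P(1.7) = 3×L_0(1.7) + 4×L_1(1.7)
P(1.7) = 3.566667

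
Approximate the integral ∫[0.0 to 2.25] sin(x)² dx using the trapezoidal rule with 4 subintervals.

f(x) = sin(x)²
a = 0.0, b = 2.25, n = 4
h = (b - a)/n = 0.562500

Trapezoidal rule: (h/2)[f(x₀) + 2f(x₁) + 2f(x₂) + ... + f(xₙ)]

x_0 = 0.0000, f(x_0) = 0.000000, coefficient = 1
x_1 = 0.5625, f(x_1) = 0.284412, coefficient = 2
x_2 = 1.1250, f(x_2) = 0.814087, coefficient = 2
x_3 = 1.6875, f(x_3) = 0.986442, coefficient = 2
x_4 = 2.2500, f(x_4) = 0.605398, coefficient = 1

I ≈ (0.562500/2) × 4.775279 = 1.343047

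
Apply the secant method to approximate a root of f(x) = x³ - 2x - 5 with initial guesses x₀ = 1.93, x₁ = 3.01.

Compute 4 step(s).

f(x) = x³ - 2x - 5
x₀ = 1.93, x₁ = 3.01

Secant formula: x_{n+1} = x_n - f(x_n)(x_n - x_{n-1})/(f(x_n) - f(x_{n-1}))

Iteration 1:
  f(1.930000) = -1.670943
  f(3.010000) = 16.250901
  x_2 = 3.010000 - 16.250901×(3.010000 - 1.930000)/(16.250901 - (-1.670943))
       = 2.030694
Iteration 2:
  f(3.010000) = 16.250901
  f(2.030694) = -0.687381
  x_3 = 2.030694 - (-0.687381)×(2.030694 - 3.010000)/(-0.687381 - 16.250901)
       = 2.070435
Iteration 3:
  f(2.030694) = -0.687381
  f(2.070435) = -0.265529
  x_4 = 2.070435 - (-0.265529)×(2.070435 - 2.030694)/(-0.265529 - (-0.687381))
       = 2.095450
Iteration 4:
  f(2.070435) = -0.265529
  f(2.095450) = 0.010038
  x_5 = 2.095450 - 0.010038×(2.095450 - 2.070435)/(0.010038 - (-0.265529))
       = 2.094539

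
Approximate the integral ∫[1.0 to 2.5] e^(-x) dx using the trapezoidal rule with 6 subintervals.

f(x) = e^(-x)
a = 1.0, b = 2.5, n = 6
h = (b - a)/n = 0.250000

Trapezoidal rule: (h/2)[f(x₀) + 2f(x₁) + 2f(x₂) + ... + f(xₙ)]

x_0 = 1.0000, f(x_0) = 0.367879, coefficient = 1
x_1 = 1.2500, f(x_1) = 0.286505, coefficient = 2
x_2 = 1.5000, f(x_2) = 0.223130, coefficient = 2
x_3 = 1.7500, f(x_3) = 0.173774, coefficient = 2
x_4 = 2.0000, f(x_4) = 0.135335, coefficient = 2
x_5 = 2.2500, f(x_5) = 0.105399, coefficient = 2
x_6 = 2.5000, f(x_6) = 0.082085, coefficient = 1

I ≈ (0.250000/2) × 2.298251 = 0.287281
Exact value: 0.285794
Error: 0.001487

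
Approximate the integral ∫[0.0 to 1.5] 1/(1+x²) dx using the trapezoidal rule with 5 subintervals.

f(x) = 1/(1+x²)
a = 0.0, b = 1.5, n = 5
h = (b - a)/n = 0.300000

Trapezoidal rule: (h/2)[f(x₀) + 2f(x₁) + 2f(x₂) + ... + f(xₙ)]

x_0 = 0.0000, f(x_0) = 1.000000, coefficient = 1
x_1 = 0.3000, f(x_1) = 0.917431, coefficient = 2
x_2 = 0.6000, f(x_2) = 0.735294, coefficient = 2
x_3 = 0.9000, f(x_3) = 0.552486, coefficient = 2
x_4 = 1.2000, f(x_4) = 0.409836, coefficient = 2
x_5 = 1.5000, f(x_5) = 0.307692, coefficient = 1

I ≈ (0.300000/2) × 6.537787 = 0.980668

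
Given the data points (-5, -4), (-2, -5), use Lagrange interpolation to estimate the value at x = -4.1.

Lagrange interpolation formula:
P(x) = Σ yᵢ × Lᵢ(x)
where Lᵢ(x) = Π_{j≠i} (x - xⱼ)/(xᵢ - xⱼ)

L_0(-4.1) = (-4.1 - (-2))/(-5 - (-2)) = 0.700000
L_1(-4.1) = (-4.1 - (-5))/(-2 - (-5)) = 0.300000

P(-4.1) = (-4)×L_0(-4.1) + (-5)×L_1(-4.1)
P(-4.1) = -4.300000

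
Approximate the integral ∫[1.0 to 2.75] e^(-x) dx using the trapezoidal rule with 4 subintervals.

f(x) = e^(-x)
a = 1.0, b = 2.75, n = 4
h = (b - a)/n = 0.437500

Trapezoidal rule: (h/2)[f(x₀) + 2f(x₁) + 2f(x₂) + ... + f(xₙ)]

x_0 = 1.0000, f(x_0) = 0.367879, coefficient = 1
x_1 = 1.4375, f(x_1) = 0.237521, coefficient = 2
x_2 = 1.8750, f(x_2) = 0.153355, coefficient = 2
x_3 = 2.3125, f(x_3) = 0.099013, coefficient = 2
x_4 = 2.7500, f(x_4) = 0.063928, coefficient = 1

I ≈ (0.437500/2) × 1.411586 = 0.308784
Exact value: 0.303952
Error: 0.004833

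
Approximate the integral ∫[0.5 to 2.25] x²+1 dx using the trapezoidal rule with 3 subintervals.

f(x) = x²+1
a = 0.5, b = 2.25, n = 3
h = (b - a)/n = 0.583333

Trapezoidal rule: (h/2)[f(x₀) + 2f(x₁) + 2f(x₂) + ... + f(xₙ)]

x_0 = 0.5000, f(x_0) = 1.250000, coefficient = 1
x_1 = 1.0833, f(x_1) = 2.173611, coefficient = 2
x_2 = 1.6667, f(x_2) = 3.777778, coefficient = 2
x_3 = 2.2500, f(x_3) = 6.062500, coefficient = 1

I ≈ (0.583333/2) × 19.215278 = 5.604456
Exact value: 5.505208
Error: 0.099248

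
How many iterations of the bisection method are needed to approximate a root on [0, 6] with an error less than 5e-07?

We need (b-a)/2^n ≤ 5e-07
(6 - 0)/2^n ≤ 5e-07
6/2^n ≤ 5e-07
2^n ≥ 12000000
n ≥ log₂(12000000) = 23.52
n ≥ 24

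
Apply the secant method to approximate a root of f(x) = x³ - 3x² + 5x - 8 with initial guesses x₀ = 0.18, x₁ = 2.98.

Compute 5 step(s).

f(x) = x³ - 3x² + 5x - 8
x₀ = 0.18, x₁ = 2.98

Secant formula: x_{n+1} = x_n - f(x_n)(x_n - x_{n-1})/(f(x_n) - f(x_{n-1}))

Iteration 1:
  f(0.180000) = -7.191368
  f(2.980000) = 6.722392
  x_2 = 2.980000 - 6.722392×(2.980000 - 0.180000)/(6.722392 - (-7.191368))
       = 1.627188
Iteration 2:
  f(2.980000) = 6.722392
  f(1.627188) = -3.498909
  x_3 = 1.627188 - (-3.498909)×(1.627188 - 2.980000)/(-3.498909 - 6.722392)
       = 2.090277
Iteration 3:
  f(1.627188) = -3.498909
  f(2.090277) = -1.523431
  x_4 = 2.090277 - (-1.523431)×(2.090277 - 1.627188)/(-1.523431 - (-3.498909))
       = 2.447397
Iteration 4:
  f(2.090277) = -1.523431
  f(2.447397) = 0.927030
  x_5 = 2.447397 - 0.927030×(2.447397 - 2.090277)/(0.927030 - (-1.523431))
       = 2.312295
Iteration 5:
  f(2.447397) = 0.927030
  f(2.312295) = -0.115480
  x_6 = 2.312295 - (-0.115480)×(2.312295 - 2.447397)/(-0.115480 - 0.927030)
       = 2.327261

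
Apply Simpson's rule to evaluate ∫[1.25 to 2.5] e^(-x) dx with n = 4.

f(x) = e^(-x)
a = 1.25, b = 2.5, n = 4
h = (b - a)/n = 0.312500

Simpson's rule: (h/3)[f(x₀) + 4f(x₁) + 2f(x₂) + ... + f(xₙ)]

x_0 = 1.2500, f(x_0) = 0.286505, coefficient = 1
x_1 = 1.5625, f(x_1) = 0.209611, coefficient = 4
x_2 = 1.8750, f(x_2) = 0.153355, coefficient = 2
x_3 = 2.1875, f(x_3) = 0.112197, coefficient = 4
x_4 = 2.5000, f(x_4) = 0.082085, coefficient = 1

I ≈ (0.312500/3) × 1.962533 = 0.204431
Exact value: 0.204420
Error: 0.000011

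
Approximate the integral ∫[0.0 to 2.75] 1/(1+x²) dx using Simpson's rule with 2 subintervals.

f(x) = 1/(1+x²)
a = 0.0, b = 2.75, n = 2
h = (b - a)/n = 1.375000

Simpson's rule: (h/3)[f(x₀) + 4f(x₁) + 2f(x₂) + ... + f(xₙ)]

x_0 = 0.0000, f(x_0) = 1.000000, coefficient = 1
x_1 = 1.3750, f(x_1) = 0.345946, coefficient = 4
x_2 = 2.7500, f(x_2) = 0.116788, coefficient = 1

I ≈ (1.375000/3) × 2.500572 = 1.146096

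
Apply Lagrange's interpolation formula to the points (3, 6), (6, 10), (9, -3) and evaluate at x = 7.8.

Lagrange interpolation formula:
P(x) = Σ yᵢ × Lᵢ(x)
where Lᵢ(x) = Π_{j≠i} (x - xⱼ)/(xᵢ - xⱼ)

L_0(7.8) = (7.8 - 6)/(3 - 6) × (7.8 - 9)/(3 - 9) = -0.120000
L_1(7.8) = (7.8 - 3)/(6 - 3) × (7.8 - 9)/(6 - 9) = 0.640000
L_2(7.8) = (7.8 - 3)/(9 - 3) × (7.8 - 6)/(9 - 6) = 0.480000

P(7.8) = 6×L_0(7.8) + 10×L_1(7.8) + (-3)×L_2(7.8)
P(7.8) = 4.240000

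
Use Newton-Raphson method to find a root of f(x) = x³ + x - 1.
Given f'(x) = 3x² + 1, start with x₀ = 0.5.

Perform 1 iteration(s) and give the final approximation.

f(x) = x³ + x - 1
f'(x) = 3x² + 1
x₀ = 0.5

Newton-Raphson formula: x_{n+1} = x_n - f(x_n)/f'(x_n)

Iteration 1:
  f(0.500000) = -0.375000
  f'(0.500000) = 1.750000
  x_1 = 0.500000 - (-0.375000)/1.750000 = 0.714286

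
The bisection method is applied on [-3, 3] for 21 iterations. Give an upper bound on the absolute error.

Bisection error bound: |error| ≤ (b-a)/2^n
|error| ≤ (3 - (-3))/2^21 = 6/2^21
|error| ≤ 0.0000028610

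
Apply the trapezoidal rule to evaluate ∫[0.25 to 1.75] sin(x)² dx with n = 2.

f(x) = sin(x)²
a = 0.25, b = 1.75, n = 2
h = (b - a)/n = 0.750000

Trapezoidal rule: (h/2)[f(x₀) + 2f(x₁) + 2f(x₂) + ... + f(xₙ)]

x_0 = 0.2500, f(x_0) = 0.061209, coefficient = 1
x_1 = 1.0000, f(x_1) = 0.708073, coefficient = 2
x_2 = 1.7500, f(x_2) = 0.968228, coefficient = 1

I ≈ (0.750000/2) × 2.445584 = 0.917094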